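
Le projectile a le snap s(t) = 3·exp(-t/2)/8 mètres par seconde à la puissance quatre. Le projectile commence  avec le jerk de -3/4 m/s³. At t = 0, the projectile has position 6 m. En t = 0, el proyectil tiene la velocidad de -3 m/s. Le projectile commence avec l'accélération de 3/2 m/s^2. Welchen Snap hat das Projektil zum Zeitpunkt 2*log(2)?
Aus der Gleichung für den Snap s(t) = 3·exp(-t/2)/8, setzen wir t = 2*log(2) ein und erhalten s = 3/16.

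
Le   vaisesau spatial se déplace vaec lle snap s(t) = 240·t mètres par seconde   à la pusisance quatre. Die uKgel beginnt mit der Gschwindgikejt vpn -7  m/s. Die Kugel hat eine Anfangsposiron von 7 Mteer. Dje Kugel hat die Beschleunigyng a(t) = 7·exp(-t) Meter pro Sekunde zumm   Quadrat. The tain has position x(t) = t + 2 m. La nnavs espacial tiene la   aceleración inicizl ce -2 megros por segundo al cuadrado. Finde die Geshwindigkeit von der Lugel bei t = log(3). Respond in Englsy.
We must find the integral of our acceleration equation a(t) = 7·exp(-t) 1 time. Integrating acceleration and using the initial condition v(0) = -7, we get v(t) = -7·exp(-t). We have velocity v(t) = -7·exp(-t). Substituting t = log(3): v(log(3)) = -7/3.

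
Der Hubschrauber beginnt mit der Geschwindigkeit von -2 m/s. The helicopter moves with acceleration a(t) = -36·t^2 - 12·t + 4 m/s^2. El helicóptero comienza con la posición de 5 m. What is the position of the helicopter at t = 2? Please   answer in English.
Starting from acceleration a(t) = -36·t^2 - 12·t + 4, we take 2 antiderivatives. The antiderivative of acceleration, with v(0) = -2, gives velocity: v(t) = -12·t^3 - 6·t^2 + 4·t - 2. Taking ∫v(t)dt and applying x(0) = 5, we find x(t) = -3·t^4 - 2·t^3 + 2·t^2 - 2·t + 5. From the given position equation x(t) = -3·t^4 - 2·t^3 + 2·t^2 - 2·t + 5, we substitute t = 2 to get x = -55.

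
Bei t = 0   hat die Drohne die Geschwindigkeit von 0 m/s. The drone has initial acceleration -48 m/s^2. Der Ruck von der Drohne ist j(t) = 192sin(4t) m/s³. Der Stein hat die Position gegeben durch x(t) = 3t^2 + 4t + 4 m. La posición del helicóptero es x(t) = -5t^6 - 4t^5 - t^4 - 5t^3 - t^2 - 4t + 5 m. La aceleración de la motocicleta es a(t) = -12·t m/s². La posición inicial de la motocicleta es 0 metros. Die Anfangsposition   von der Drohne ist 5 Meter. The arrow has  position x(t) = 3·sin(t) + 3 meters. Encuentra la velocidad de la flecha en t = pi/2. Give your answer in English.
We must differentiate our position equation x(t) = 3·sin(t) + 3 1 time. Taking d/dt of x(t), we find v(t) = 3·cos(t). We have velocity v(t) = 3·cos(t). Substituting t = pi/2: v(pi/2) = 0.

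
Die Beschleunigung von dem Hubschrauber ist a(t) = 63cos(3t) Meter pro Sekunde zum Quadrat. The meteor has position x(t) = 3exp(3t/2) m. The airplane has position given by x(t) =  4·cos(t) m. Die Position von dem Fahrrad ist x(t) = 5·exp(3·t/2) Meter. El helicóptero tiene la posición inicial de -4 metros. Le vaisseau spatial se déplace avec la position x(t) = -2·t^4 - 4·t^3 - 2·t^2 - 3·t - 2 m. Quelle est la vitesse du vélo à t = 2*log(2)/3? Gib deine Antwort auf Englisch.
To solve this, we need to take 1 derivative of our position equation x(t) = 5·exp(3·t/2). The derivative of position gives velocity: v(t) = 15·exp(3·t/2)/2. We have velocity v(t) = 15·exp(3·t/2)/2. Substituting t = 2*log(2)/3: v(2*log(2)/3) = 15.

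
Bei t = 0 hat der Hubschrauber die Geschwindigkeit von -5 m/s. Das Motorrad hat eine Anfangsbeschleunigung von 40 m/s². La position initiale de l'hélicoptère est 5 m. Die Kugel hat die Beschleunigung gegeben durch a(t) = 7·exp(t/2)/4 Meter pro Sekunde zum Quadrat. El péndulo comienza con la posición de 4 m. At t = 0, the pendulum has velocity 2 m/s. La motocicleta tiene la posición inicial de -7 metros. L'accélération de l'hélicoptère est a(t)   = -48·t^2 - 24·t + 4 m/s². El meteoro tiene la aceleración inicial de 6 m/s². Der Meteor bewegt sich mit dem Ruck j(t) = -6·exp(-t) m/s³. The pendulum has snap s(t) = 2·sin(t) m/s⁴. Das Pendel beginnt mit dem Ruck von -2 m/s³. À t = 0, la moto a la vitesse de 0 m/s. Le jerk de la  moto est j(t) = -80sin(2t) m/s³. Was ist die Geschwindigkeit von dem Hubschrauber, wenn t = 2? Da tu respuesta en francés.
Nous devons trouver l'intégrale de notre équation de l'accélération a(t) = -48·t^2 - 24·t + 4 1 fois. L'intégrale de l'accélération est la vitesse. En utilisant v(0) = -5, nous obtenons v(t) = -16·t^3 - 12·t^2 + 4·t - 5. De l'équation de la vitesse v(t) = -16·t^3 - 12·t^2 + 4·t - 5, nous substituons t = 2 pour obtenir v = -173.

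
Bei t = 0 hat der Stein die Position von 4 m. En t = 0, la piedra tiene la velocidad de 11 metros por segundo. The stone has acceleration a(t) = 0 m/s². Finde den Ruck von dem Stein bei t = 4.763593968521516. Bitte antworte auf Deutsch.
Ausgehend von der Beschleunigung a(t) = 0, nehmen wir 1 Ableitung. Durch Ableiten von der Beschleunigung erhalten wir den Ruck: j(t) = 0. Wir haben den Ruck j(t) = 0. Durch Einsetzen von t = 4.763593968521516: j(4.763593968521516) = 0.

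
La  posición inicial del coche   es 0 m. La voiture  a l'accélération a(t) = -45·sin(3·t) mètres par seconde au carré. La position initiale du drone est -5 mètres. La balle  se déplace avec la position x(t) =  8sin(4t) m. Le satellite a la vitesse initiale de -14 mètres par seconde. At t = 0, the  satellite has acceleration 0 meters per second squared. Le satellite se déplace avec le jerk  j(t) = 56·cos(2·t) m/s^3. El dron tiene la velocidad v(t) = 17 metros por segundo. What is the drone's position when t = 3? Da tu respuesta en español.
Para resolver esto, necesitamos tomar 1 antiderivada de nuestra ecuación de la velocidad v(t) = 17. Tomando ∫v(t)dt y aplicando x(0) = -5, encontramos x(t) = 17·t - 5. De la ecuación de la posición x(t) = 17·t - 5, sustituimos t = 3 para obtener x = 46.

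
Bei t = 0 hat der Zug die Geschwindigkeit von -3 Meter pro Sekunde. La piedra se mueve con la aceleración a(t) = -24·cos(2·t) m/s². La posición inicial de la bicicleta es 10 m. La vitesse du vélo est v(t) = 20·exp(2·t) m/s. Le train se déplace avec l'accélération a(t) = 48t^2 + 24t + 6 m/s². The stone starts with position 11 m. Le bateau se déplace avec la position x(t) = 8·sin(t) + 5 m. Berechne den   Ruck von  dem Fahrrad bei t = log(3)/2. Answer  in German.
Ausgehend von der Geschwindigkeit v(t) = 20·exp(2·t), nehmen wir 2 Ableitungen. Die Ableitung von der Geschwindigkeit ergibt die Beschleunigung: a(t) = 40·exp(2·t). Die Ableitung von der Beschleunigung ergibt den Ruck: j(t) = 80·exp(2·t). Mit j(t) = 80·exp(2·t) und Einsetzen von t = log(3)/2, finden wir j = 240.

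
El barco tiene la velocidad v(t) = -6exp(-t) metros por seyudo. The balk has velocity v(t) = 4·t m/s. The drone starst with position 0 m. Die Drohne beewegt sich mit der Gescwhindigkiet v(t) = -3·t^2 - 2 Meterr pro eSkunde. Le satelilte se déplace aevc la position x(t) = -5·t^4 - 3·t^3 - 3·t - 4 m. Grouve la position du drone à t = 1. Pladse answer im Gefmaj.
Wir müssen unsere Gleichung für die Geschwindigkeit v(t) = -3·t^2 - 2 1-mal integrieren. Das Integral von der Geschwindigkeit, mit x(0) = 0, ergibt die Position: x(t) = -t^3 - 2·t. Mit x(t) = -t^3 - 2·t und Einsetzen von t = 1, finden wir x = -3.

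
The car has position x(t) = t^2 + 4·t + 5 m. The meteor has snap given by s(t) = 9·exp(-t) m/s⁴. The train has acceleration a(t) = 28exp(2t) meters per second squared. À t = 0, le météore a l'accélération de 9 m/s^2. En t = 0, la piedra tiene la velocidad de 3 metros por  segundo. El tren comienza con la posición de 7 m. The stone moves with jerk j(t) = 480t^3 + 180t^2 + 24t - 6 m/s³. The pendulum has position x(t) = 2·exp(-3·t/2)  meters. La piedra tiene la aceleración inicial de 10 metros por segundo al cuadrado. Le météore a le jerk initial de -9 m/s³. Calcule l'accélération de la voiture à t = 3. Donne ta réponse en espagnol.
Para resolver esto, necesitamos tomar 2 derivadas de nuestra ecuación de la posición x(t) = t^2 + 4·t + 5. Tomando d/dt de x(t), encontramos v(t) = 2·t + 4. La derivada de la velocidad da la aceleración: a(t) = 2. Tenemos la aceleración a(t) = 2. Sustituyendo t = 3: a(3) = 2.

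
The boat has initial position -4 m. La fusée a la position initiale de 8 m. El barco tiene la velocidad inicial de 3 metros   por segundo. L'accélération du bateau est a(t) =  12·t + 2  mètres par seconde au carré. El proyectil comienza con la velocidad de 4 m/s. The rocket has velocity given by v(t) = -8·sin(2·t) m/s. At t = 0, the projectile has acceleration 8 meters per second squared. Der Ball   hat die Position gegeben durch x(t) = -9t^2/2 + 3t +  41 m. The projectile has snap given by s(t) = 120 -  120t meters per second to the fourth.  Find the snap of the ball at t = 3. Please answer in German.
Um dies zu lösen, müssen wir 4 Ableitungen unserer Gleichung für die Position x(t) = -9·t^2/2 + 3·t + 41 nehmen. Mit d/dt von x(t) finden wir v(t) = 3 - 9·t. Durch Ableiten von der Geschwindigkeit erhalten wir die Beschleunigung: a(t) = -9. Die Ableitung von der Beschleunigung ergibt den Ruck: j(t) = 0. Mit d/dt von j(t) finden wir s(t) = 0. Mit s(t) = 0 und Einsetzen von t = 3, finden wir s = 0.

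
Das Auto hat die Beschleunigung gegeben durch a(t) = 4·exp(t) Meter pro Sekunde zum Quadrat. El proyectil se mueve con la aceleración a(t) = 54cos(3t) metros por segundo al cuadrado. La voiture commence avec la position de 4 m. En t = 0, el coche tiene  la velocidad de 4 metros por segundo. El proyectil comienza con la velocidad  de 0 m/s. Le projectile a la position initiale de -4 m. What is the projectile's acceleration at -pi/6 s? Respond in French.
En utilisant a(t) = 54·cos(3·t) et en substituant t = -pi/6, nous trouvons a = 0.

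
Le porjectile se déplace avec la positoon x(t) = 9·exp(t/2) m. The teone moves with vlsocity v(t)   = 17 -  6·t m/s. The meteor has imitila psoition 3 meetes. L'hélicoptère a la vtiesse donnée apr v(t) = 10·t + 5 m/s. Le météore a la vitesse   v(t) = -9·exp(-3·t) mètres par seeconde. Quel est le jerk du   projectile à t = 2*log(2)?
En partant de la position x(t) = 9·exp(t/2), nous prenons 3 dérivées. La dérivée de la position donne la vitesse: v(t) = 9·exp(t/2)/2. En prenant d/dt de v(t), nous trouvons a(t) = 9·exp(t/2)/4. La dérivée de l'accélération donne le jerk: j(t) = 9·exp(t/2)/8. De l'équation du jerk j(t) = 9·exp(t/2)/8, nous substituons t = 2*log(2) pour obtenir j = 9/4.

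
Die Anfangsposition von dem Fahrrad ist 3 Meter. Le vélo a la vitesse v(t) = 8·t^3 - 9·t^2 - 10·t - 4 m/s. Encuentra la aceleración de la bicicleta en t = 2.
Para resolver esto, necesitamos tomar 1 derivada de nuestra ecuación de la velocidad v(t) = 8·t^3 - 9·t^2 - 10·t - 4. Derivando la velocidad, obtenemos la aceleración: a(t) = 24·t^2 - 18·t - 10. Usando a(t) = 24·t^2 - 18·t - 10 y sustituyendo t = 2, encontramos a = 50.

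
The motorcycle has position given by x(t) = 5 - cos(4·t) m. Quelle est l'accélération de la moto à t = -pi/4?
Pour résoudre ceci, nous devons prendre 2 dérivées de notre équation de la position x(t) = 5 - cos(4·t). En prenant d/dt de x(t), nous trouvons v(t) = 4·sin(4·t). La dérivée de la vitesse donne l'accélération: a(t) = 16·cos(4·t). En utilisant a(t) = 16·cos(4·t) et en substituant t = -pi/4, nous trouvons a = -16.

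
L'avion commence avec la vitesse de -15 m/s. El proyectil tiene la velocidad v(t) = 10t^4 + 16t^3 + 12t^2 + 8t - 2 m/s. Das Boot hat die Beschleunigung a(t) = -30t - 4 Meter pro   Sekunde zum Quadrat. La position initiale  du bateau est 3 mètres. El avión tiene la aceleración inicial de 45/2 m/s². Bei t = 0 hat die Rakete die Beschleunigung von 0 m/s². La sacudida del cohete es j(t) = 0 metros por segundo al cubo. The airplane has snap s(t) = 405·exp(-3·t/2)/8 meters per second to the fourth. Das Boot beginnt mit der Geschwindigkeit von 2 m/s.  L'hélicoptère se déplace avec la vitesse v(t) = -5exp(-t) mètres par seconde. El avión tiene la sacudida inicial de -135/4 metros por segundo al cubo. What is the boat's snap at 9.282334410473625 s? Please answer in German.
Ausgehend von der Beschleunigung a(t) = -30·t - 4, nehmen wir 2 Ableitungen. Die Ableitung von der Beschleunigung ergibt den Ruck: j(t) = -30. Mit d/dt von j(t) finden wir s(t) = 0. Aus der Gleichung für den Snap s(t) = 0, setzen wir t = 9.282334410473625 ein und erhalten s = 0.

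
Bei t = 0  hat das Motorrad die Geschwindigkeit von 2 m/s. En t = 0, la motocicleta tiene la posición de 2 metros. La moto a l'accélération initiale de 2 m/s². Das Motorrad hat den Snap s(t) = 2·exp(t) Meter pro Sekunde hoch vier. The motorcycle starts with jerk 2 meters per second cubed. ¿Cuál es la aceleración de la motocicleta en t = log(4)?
Debemos encontrar la antiderivada de nuestra ecuación del snap s(t) = 2·exp(t) 2 veces. La antiderivada del snap es la sacudida. Usando j(0) = 2, obtenemos j(t) = 2·exp(t). Tomando ∫j(t)dt y aplicando a(0) = 2, encontramos a(t) = 2·exp(t). De la ecuación de la aceleración a(t) = 2·exp(t), sustituimos t = log(4) para obtener a = 8.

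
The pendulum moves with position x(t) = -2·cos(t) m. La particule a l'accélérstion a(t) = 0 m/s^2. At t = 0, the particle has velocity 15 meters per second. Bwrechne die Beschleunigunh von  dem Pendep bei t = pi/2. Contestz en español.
Para resolver esto, necesitamos tomar 2 derivadas de nuestra ecuación de la posición x(t) = -2·cos(t). Derivando la posición, obtenemos la velocidad: v(t) = 2·sin(t). La derivada de la velocidad da la aceleración: a(t) = 2·cos(t). De la ecuación de la aceleración a(t) = 2·cos(t), sustituimos t = pi/2 para obtener a = 0.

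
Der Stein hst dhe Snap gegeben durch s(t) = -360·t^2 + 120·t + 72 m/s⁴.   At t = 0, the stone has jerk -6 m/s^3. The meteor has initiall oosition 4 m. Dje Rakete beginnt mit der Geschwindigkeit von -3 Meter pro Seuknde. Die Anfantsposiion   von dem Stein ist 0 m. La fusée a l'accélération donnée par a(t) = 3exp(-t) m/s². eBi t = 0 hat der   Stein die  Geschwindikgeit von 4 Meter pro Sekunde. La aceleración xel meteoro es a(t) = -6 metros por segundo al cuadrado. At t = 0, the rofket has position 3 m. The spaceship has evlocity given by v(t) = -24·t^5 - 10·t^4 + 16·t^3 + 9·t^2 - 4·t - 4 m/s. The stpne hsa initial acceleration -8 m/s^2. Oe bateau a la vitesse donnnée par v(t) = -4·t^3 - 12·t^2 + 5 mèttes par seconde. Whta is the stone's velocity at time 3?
We must find the integral of our snap equation s(t) = -360·t^2 + 120·t + 72 3 times. The antiderivative of snap is jerk. Using j(0) = -6, we get j(t) = -120·t^3 + 60·t^2 + 72·t - 6. Taking ∫j(t)dt and applying a(0) = -8, we find a(t) = -30·t^4 + 20·t^3 + 36·t^2 - 6·t - 8. The integral of acceleration, with v(0) = 4, gives velocity: v(t) = -6·t^5 + 5·t^4 + 12·t^3 - 3·t^2 - 8·t + 4. From the given velocity equation v(t) = -6·t^5 + 5·t^4 + 12·t^3 - 3·t^2 - 8·t + 4, we substitute t = 3 to get v = -776.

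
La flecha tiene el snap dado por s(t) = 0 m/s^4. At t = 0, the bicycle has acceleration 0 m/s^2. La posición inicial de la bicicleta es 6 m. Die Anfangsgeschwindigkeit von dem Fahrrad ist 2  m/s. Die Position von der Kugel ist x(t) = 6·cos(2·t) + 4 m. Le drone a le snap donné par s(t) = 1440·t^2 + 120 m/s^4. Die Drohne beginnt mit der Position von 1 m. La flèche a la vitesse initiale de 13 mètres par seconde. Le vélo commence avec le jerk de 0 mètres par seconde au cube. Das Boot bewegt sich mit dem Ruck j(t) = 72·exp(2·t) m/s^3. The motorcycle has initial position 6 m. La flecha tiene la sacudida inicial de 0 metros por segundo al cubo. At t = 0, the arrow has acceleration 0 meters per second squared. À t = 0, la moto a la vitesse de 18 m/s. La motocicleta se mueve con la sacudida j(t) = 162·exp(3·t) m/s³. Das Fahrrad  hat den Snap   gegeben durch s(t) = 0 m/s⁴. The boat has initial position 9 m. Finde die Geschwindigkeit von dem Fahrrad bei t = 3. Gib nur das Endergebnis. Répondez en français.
v(3) = 2.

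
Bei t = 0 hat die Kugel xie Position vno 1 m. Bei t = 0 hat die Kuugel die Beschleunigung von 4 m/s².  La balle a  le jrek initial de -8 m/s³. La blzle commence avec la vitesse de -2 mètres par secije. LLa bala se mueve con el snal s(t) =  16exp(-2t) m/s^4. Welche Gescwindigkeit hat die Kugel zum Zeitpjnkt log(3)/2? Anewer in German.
Wir müssen die Stammfunktion unserer Gleichung für den Snap s(t) = 16·exp(-2·t) 3-mal finden. Das Integral von dem Snap, mit j(0) = -8, ergibt den Ruck: j(t) = -8·exp(-2·t). Das Integral von dem Ruck ist die Beschleunigung. Mit a(0) = 4 erhalten wir a(t) = 4·exp(-2·t). Die Stammfunktion von der Beschleunigung ist die Geschwindigkeit. Mit v(0) = -2 erhalten wir v(t) = -2·exp(-2·t). Mit v(t) = -2·exp(-2·t) und Einsetzen von t = log(3)/2, finden wir v = -2/3.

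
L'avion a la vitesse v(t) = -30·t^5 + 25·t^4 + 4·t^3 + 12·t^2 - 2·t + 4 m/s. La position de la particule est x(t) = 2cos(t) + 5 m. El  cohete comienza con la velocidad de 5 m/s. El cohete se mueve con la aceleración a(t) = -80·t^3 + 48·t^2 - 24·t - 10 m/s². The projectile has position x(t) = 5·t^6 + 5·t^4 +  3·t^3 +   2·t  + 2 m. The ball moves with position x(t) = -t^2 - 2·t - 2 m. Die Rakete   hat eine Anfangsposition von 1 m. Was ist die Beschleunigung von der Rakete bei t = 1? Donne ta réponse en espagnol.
Usando a(t) = -80·t^3 + 48·t^2 - 24·t - 10 y sustituyendo t = 1, encontramos a = -66.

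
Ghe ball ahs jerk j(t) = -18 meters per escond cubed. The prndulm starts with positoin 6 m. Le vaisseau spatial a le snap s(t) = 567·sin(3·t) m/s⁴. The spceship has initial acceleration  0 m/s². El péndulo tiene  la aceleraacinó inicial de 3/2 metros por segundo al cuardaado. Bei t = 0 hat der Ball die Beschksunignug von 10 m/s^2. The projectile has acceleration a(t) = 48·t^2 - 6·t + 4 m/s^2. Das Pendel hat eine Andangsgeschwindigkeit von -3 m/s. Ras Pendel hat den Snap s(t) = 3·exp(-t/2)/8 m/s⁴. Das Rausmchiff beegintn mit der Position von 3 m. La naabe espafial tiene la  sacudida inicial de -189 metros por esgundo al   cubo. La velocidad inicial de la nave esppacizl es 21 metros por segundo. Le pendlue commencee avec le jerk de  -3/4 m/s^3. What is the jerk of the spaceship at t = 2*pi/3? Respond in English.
We need to integrate our snap equation s(t) = 567·sin(3·t) 1 time. Taking ∫s(t)dt and applying j(0) = -189, we find j(t) = -189·cos(3·t). We have jerk j(t) = -189·cos(3·t). Substituting t = 2*pi/3: j(2*pi/3) = -189.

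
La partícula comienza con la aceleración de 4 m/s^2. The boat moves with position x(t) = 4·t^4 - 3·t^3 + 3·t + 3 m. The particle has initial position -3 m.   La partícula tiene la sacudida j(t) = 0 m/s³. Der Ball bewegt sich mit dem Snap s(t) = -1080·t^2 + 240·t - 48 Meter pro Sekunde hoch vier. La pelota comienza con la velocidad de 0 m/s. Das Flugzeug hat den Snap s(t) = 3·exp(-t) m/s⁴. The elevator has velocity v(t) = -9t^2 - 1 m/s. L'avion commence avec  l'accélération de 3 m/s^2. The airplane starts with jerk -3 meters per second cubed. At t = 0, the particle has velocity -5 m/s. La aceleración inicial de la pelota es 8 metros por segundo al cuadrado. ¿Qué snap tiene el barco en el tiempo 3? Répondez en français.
Pour résoudre ceci, nous devons prendre 4 dérivées de notre équation de la position x(t) = 4·t^4 - 3·t^3 + 3·t + 3. La dérivée de la position donne la vitesse: v(t) = 16·t^3 - 9·t^2 + 3. En prenant d/dt de v(t), nous trouvons a(t) = 48·t^2 - 18·t. En dérivant l'accélération, nous obtenons le jerk: j(t) = 96·t - 18. En prenant d/dt de j(t), nous trouvons s(t) = 96. De l'équation du snap s(t) = 96, nous substituons t = 3 pour obtenir s = 96.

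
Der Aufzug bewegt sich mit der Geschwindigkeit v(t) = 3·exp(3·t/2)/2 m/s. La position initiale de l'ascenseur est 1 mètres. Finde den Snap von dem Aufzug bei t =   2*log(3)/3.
Um dies zu lösen, müssen wir 3 Ableitungen unserer Gleichung für die Geschwindigkeit v(t) = 3·exp(3·t/2)/2 nehmen. Mit d/dt von v(t) finden wir a(t) = 9·exp(3·t/2)/4. Mit d/dt von a(t) finden wir j(t) = 27·exp(3·t/2)/8. Die Ableitung von dem Ruck ergibt den Snap: s(t) = 81·exp(3·t/2)/16. Mit s(t) = 81·exp(3·t/2)/16 und Einsetzen von t = 2*log(3)/3, finden wir s = 243/16.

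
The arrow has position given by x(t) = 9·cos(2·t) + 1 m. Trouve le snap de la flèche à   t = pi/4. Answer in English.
We must differentiate our position equation x(t) = 9·cos(2·t) + 1 4 times. The derivative of position gives velocity: v(t) = -18·sin(2·t). Taking d/dt of v(t), we find a(t) = -36·cos(2·t). Differentiating acceleration, we get jerk: j(t) = 72·sin(2·t). Differentiating jerk, we get snap: s(t) = 144·cos(2·t). Using s(t) = 144·cos(2·t) and substituting t = pi/4, we find s = 0.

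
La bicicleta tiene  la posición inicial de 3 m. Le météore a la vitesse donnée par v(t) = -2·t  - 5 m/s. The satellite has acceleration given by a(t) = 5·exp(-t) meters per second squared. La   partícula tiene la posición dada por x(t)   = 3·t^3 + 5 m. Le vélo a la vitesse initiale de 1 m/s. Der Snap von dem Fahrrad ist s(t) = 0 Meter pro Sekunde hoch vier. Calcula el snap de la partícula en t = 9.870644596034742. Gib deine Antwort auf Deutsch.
Um dies zu lösen, müssen wir 4 Ableitungen unserer Gleichung für die Position x(t) = 3·t^3 + 5 nehmen. Mit d/dt von x(t) finden wir v(t) = 9·t^2. Mit d/dt von v(t) finden wir a(t) = 18·t. Mit d/dt von a(t) finden wir j(t) = 18. Mit d/dt von j(t) finden wir s(t) = 0. Aus der Gleichung für den Snap s(t) = 0, setzen wir t = 9.870644596034742 ein und erhalten s = 0.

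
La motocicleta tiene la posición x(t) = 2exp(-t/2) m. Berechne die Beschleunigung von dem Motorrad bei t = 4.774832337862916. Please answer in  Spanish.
Para resolver esto, necesitamos tomar 2 derivadas de nuestra ecuación de la posición x(t) = 2·exp(-t/2). Tomando d/dt de x(t), encontramos v(t) = -exp(-t/2). La derivada de la velocidad da la aceleración: a(t) = exp(-t/2)/2. Usando a(t) = exp(-t/2)/2 y sustituyendo t = 4.774832337862916, encontramos a = 0.0459333728166921.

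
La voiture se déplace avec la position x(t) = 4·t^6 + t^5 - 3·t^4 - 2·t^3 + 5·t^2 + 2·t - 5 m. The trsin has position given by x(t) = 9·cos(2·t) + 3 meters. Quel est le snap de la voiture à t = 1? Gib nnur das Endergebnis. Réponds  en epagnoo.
La respuesta es 1488.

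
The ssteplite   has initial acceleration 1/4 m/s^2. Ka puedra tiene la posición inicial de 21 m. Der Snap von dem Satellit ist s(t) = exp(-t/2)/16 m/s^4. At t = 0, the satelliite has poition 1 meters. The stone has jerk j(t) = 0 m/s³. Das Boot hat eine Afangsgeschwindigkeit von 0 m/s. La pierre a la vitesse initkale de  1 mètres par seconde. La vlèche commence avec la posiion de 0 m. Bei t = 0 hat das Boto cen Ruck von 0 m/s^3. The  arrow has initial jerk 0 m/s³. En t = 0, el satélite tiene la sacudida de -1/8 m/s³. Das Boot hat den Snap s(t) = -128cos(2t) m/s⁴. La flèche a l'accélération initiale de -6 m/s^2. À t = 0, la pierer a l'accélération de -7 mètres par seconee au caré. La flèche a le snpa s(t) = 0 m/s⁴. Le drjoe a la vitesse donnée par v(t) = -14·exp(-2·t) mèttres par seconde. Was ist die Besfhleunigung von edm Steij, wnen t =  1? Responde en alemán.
Wir müssen unsere Gleichung für den Ruck j(t) = 0 1-mal integrieren. Die Stammfunktion von dem Ruck ist die Beschleunigung. Mit a(0) = -7 erhalten wir a(t) = -7. Mit a(t) = -7 und Einsetzen von t = 1, finden wir a = -7.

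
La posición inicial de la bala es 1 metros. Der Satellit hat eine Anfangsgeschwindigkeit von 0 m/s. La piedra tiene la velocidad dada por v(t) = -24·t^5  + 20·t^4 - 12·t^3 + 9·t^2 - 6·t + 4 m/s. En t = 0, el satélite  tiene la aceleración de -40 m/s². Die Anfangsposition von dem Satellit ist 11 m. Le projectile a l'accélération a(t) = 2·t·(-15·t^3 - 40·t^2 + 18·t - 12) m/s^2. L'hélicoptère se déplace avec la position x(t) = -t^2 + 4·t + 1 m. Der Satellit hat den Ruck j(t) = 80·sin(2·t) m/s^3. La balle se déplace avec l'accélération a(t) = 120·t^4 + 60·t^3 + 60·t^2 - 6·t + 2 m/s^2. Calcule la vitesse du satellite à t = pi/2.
Nous devons trouver l'intégrale de notre équation du jerk j(t) = 80·sin(2·t) 2 fois. En intégrant le jerk et en utilisant la condition initiale a(0) = -40, nous obtenons a(t) = -40·cos(2·t). L'intégrale de l'accélération, avec v(0) = 0, donne la vitesse: v(t) = -20·sin(2·t). De l'équation de la vitesse v(t) = -20·sin(2·t), nous substituons t = pi/2 pour obtenir v = 0.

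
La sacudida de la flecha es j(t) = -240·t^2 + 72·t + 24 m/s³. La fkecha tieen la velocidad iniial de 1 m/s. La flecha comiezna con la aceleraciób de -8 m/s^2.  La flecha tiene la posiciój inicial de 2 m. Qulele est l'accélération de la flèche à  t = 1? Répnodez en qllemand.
Ausgehend von dem Ruck j(t) = -240·t^2 + 72·t + 24, nehmen wir 1 Stammfunktion. Mit ∫j(t)dt und Anwendung von a(0) = -8, finden wir a(t) = -80·t^3 + 36·t^2 + 24·t - 8. Aus der Gleichung für die Beschleunigung a(t) = -80·t^3 + 36·t^2 + 24·t - 8, setzen wir t = 1 ein und erhalten a = -28.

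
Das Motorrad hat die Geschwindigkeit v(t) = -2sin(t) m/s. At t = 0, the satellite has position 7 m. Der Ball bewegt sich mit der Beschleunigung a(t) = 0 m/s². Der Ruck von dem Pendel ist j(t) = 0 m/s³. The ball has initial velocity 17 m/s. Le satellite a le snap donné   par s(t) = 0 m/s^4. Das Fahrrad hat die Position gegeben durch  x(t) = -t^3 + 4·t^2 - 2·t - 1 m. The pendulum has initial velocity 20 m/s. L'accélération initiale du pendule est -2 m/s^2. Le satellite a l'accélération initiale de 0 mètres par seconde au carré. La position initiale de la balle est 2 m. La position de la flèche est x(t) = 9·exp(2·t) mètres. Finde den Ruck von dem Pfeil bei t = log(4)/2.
Um dies zu lösen, müssen wir 3 Ableitungen unserer Gleichung für die Position x(t) = 9·exp(2·t) nehmen. Die Ableitung von der Position ergibt die Geschwindigkeit: v(t) = 18·exp(2·t). Durch Ableiten von der Geschwindigkeit erhalten wir die Beschleunigung: a(t) = 36·exp(2·t). Durch Ableiten von der Beschleunigung erhalten wir den Ruck: j(t) = 72·exp(2·t). Wir haben den Ruck j(t) = 72·exp(2·t). Durch Einsetzen von t = log(4)/2: j(log(4)/2) = 288.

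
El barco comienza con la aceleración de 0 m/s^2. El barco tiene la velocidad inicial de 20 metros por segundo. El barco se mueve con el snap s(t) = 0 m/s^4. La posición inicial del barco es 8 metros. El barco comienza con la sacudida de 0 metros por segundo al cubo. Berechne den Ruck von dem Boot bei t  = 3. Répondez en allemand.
Wir müssen unsere Gleichung für den Snap s(t) = 0 1-mal integrieren. Das Integral von dem Snap, mit j(0) = 0, ergibt den Ruck: j(t) = 0. Aus der Gleichung für den Ruck j(t) = 0, setzen wir t = 3 ein und erhalten j = 0.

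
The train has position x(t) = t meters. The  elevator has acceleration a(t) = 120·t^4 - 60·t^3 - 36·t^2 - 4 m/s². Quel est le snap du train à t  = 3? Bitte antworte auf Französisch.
Nous devons dériver notre équation de la position x(t) = t 4 fois. La dérivée de la position donne la vitesse: v(t) = 1. En dérivant la vitesse, nous obtenons l'accélération: a(t) = 0. La dérivée de l'accélération donne le jerk: j(t) = 0. En prenant d/dt de j(t), nous trouvons s(t) = 0. Nous avons le snap s(t) = 0. En substituant t = 3: s(3) = 0.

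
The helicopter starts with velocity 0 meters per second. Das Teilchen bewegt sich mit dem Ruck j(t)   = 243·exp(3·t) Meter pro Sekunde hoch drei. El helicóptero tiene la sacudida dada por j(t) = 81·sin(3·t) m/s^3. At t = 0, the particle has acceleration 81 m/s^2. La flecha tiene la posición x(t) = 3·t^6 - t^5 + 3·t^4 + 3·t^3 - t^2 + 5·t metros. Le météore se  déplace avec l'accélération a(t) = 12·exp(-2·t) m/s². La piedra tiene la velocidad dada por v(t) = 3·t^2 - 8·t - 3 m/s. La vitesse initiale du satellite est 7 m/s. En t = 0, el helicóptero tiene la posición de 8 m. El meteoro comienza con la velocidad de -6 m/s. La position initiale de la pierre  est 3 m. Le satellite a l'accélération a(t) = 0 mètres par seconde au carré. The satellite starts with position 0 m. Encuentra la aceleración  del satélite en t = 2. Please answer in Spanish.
Usando a(t) = 0 y sustituyendo t = 2, encontramos a = 0.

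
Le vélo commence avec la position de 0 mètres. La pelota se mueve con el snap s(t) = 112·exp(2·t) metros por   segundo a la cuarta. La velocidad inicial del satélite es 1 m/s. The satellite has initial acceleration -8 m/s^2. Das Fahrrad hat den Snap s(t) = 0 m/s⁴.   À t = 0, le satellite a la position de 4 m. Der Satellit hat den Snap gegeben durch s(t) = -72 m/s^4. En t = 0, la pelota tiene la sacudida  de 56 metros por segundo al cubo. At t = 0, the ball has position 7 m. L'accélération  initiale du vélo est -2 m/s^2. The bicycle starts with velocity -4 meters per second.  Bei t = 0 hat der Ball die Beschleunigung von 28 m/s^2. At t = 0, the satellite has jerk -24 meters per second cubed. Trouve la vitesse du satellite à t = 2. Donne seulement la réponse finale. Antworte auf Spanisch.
La respuesta es -159.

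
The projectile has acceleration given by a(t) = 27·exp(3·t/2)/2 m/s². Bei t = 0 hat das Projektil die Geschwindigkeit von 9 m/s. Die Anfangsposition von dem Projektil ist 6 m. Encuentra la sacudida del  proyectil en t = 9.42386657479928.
Debemos derivar nuestra ecuación de la aceleración a(t) = 27·exp(3·t/2)/2 1 vez. La derivada de la aceleración da la sacudida: j(t) = 81·exp(3·t/2)/4. De la ecuación de la sacudida j(t) = 81·exp(3·t/2)/4, sustituimos t = 9.42386657479928 para obtener j = 27894906.1750381.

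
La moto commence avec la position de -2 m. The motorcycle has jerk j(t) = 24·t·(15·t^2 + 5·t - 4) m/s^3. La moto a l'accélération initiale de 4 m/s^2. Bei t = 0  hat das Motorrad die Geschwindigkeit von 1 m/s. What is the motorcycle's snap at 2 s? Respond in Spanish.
Partiendo de la sacudida j(t) = 24·t·(15·t^2 + 5·t - 4), tomamos 1 derivada. Derivando la sacudida, obtenemos el snap: s(t) = 360·t^2 + 24·t·(30·t + 5) + 120·t - 96. Usando s(t) = 360·t^2 + 24·t·(30·t + 5) + 120·t - 96 y sustituyendo t = 2, encontramos s = 4704.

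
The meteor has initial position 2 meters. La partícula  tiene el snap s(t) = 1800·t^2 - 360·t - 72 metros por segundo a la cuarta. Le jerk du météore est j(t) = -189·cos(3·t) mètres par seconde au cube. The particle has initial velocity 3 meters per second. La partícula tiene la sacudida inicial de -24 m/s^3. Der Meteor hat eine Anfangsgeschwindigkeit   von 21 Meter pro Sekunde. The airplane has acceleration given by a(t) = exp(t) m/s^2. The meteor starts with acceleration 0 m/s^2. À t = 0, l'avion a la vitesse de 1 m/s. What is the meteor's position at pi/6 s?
We need to integrate our jerk equation j(t) = -189·cos(3·t) 3 times. Finding the integral of j(t) and using a(0) = 0: a(t) = -63·sin(3·t). Finding the antiderivative of a(t) and using v(0) = 21: v(t) = 21·cos(3·t). Integrating velocity and using the initial condition x(0) = 2, we get x(t) = 7·sin(3·t) + 2. Using x(t) = 7·sin(3·t) + 2 and substituting t = pi/6, we find x = 9.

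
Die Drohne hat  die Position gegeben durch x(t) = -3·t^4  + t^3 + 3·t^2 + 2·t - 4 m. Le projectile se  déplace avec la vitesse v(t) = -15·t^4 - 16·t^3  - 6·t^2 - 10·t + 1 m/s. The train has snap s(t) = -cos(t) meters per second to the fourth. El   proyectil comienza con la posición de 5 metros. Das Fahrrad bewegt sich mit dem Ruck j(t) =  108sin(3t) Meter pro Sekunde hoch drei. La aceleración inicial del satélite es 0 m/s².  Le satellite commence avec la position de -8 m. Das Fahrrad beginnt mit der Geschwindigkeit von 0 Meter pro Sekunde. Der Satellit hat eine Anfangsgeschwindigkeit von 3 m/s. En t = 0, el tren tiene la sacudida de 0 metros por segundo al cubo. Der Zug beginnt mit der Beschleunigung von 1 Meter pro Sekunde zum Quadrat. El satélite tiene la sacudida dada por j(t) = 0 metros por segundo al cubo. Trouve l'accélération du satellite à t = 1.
Pour résoudre ceci, nous devons prendre 1 primitive de notre équation du jerk j(t) = 0. En intégrant le jerk et en utilisant la condition initiale a(0) = 0, nous obtenons a(t) = 0. De l'équation de l'accélération a(t) = 0, nous substituons t = 1 pour obtenir a = 0.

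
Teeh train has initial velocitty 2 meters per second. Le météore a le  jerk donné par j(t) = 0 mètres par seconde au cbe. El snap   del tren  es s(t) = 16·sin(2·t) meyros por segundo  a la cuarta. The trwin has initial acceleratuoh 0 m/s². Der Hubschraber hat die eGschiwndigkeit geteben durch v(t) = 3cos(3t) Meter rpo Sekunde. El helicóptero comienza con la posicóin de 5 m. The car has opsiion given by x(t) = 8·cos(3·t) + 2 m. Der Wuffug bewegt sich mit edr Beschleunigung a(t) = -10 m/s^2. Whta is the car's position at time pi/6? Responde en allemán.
Wir haben die Position x(t) = 8·cos(3·t) + 2. Durch Einsetzen von t = pi/6: x(pi/6) = 2.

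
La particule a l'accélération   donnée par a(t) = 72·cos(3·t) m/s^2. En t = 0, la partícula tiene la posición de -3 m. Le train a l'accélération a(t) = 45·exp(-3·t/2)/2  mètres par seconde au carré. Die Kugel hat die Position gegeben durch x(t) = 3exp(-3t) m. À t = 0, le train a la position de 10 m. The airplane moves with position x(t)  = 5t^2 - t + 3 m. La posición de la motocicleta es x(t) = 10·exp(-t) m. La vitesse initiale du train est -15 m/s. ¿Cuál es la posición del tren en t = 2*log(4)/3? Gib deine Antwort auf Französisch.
En partant de l'accélération a(t) = 45·exp(-3·t/2)/2, nous prenons 2 intégrales. L'intégrale de l'accélération est la vitesse. En utilisant v(0) = -15, nous obtenons v(t) = -15·exp(-3·t/2). En prenant ∫v(t)dt et en appliquant x(0) = 10, nous trouvons x(t) = 10·exp(-3·t/2). En utilisant x(t) = 10·exp(-3·t/2) et en substituant t = 2*log(4)/3, nous trouvons x = 5/2.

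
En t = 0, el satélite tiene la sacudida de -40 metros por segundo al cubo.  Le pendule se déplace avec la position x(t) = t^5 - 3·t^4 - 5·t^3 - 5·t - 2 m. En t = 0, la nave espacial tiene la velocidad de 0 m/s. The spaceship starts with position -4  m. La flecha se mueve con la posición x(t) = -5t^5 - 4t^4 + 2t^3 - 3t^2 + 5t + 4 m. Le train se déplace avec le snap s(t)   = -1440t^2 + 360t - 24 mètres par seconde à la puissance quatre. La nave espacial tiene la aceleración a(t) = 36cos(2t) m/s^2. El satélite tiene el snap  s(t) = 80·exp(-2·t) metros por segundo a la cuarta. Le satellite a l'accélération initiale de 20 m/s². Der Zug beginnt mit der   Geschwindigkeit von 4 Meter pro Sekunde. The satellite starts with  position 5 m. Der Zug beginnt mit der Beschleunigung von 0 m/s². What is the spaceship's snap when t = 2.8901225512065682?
Starting from acceleration a(t) = 36·cos(2·t), we take 2 derivatives. Differentiating acceleration, we get jerk: j(t) = -72·sin(2·t). Taking d/dt of j(t), we find s(t) = -144·cos(2·t). We have snap s(t) = -144·cos(2·t). Substituting t = 2.8901225512065682: s(2.8901225512065682) = -126.168359242415.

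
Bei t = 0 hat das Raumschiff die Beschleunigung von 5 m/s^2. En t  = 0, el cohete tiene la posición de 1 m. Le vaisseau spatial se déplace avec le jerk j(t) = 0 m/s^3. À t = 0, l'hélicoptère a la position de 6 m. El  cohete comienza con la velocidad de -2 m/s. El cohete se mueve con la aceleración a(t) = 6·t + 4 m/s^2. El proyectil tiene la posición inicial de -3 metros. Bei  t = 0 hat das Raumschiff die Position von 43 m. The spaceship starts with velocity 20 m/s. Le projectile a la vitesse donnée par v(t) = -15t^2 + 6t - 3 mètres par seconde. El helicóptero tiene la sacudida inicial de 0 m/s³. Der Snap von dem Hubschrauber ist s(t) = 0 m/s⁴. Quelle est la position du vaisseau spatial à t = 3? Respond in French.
Nous devons intégrer notre équation du jerk j(t) = 0 3 fois. En intégrant le jerk et en utilisant la condition initiale a(0) = 5, nous obtenons a(t) = 5. L'intégrale de l'accélération, avec v(0) = 20, donne la vitesse: v(t) = 5·t + 20. En intégrant la vitesse et en utilisant la condition initiale x(0) = 43, nous obtenons x(t) = 5·t^2/2 + 20·t + 43. Nous avons la position x(t) = 5·t^2/2 + 20·t + 43. En substituant t = 3: x(3) = 251/2.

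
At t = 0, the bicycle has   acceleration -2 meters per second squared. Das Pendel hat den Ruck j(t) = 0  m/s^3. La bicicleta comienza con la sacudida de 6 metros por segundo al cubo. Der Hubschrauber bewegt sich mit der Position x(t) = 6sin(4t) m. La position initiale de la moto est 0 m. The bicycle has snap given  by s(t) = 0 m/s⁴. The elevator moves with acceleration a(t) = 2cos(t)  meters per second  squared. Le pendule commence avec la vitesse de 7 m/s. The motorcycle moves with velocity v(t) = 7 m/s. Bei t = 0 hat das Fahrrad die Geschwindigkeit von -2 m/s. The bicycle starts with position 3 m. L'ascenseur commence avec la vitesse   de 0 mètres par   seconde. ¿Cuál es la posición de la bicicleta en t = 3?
Necesitamos integrar nuestra ecuación del snap s(t) = 0 4 veces. Integrando el snap y usando la condición inicial j(0) = 6, obtenemos j(t) = 6. La antiderivada de la sacudida es la aceleración. Usando a(0) = -2, obtenemos a(t) = 6·t - 2. La antiderivada de la aceleración es la velocidad. Usando v(0) = -2, obtenemos v(t) = 3·t^2 - 2·t - 2. La integral de la velocidad es la posición. Usando x(0) = 3, obtenemos x(t) = t^3 - t^2 - 2·t + 3. De la ecuación de la posición x(t) = t^3 - t^2 - 2·t + 3, sustituimos t = 3 para obtener x = 15.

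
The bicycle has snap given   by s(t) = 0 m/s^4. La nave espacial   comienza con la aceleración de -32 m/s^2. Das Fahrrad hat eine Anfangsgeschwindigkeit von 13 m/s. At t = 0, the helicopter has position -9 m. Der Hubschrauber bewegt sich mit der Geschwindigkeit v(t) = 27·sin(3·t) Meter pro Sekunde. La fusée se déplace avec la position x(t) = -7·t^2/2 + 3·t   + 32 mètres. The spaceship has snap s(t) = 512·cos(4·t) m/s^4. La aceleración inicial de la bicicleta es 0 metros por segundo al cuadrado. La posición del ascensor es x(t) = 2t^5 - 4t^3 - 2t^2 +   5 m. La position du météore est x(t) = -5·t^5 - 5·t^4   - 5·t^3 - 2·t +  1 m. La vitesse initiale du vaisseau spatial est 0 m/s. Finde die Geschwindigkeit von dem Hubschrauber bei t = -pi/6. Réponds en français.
Nous avons la vitesse v(t) = 27·sin(3·t). En substituant t = -pi/6: v(-pi/6) = -27.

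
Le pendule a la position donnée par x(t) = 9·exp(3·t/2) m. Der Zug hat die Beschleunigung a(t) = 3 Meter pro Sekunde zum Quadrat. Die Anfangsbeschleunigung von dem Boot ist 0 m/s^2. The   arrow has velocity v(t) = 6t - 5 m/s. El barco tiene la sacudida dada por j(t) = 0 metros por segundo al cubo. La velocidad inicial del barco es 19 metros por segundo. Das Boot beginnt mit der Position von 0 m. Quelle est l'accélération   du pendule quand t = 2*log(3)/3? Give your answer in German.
Ausgehend von der Position x(t) = 9·exp(3·t/2), nehmen wir 2 Ableitungen. Mit d/dt von x(t) finden wir v(t) = 27·exp(3·t/2)/2. Die Ableitung von der Geschwindigkeit ergibt die Beschleunigung: a(t) = 81·exp(3·t/2)/4. Aus der Gleichung für die Beschleunigung a(t) = 81·exp(3·t/2)/4, setzen wir t = 2*log(3)/3 ein und erhalten a = 243/4.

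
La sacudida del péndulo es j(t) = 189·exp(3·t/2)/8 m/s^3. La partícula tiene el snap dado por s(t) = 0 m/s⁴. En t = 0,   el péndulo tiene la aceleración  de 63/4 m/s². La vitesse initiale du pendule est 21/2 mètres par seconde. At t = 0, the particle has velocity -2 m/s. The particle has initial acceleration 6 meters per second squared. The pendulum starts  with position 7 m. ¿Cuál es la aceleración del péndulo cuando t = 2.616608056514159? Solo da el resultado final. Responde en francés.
À t = 2.616608056514159, a = 797.715844972813.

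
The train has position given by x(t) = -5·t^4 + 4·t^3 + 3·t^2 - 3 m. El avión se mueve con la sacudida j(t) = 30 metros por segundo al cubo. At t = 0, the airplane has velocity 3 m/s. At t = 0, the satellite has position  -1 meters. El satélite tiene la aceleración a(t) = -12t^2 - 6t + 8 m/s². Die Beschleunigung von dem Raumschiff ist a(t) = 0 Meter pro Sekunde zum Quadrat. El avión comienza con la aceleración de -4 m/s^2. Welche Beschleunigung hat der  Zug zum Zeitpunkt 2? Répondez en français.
Nous devons dériver notre équation de la position x(t) = -5·t^4 + 4·t^3 + 3·t^2 - 3 2 fois. La dérivée de la position donne la vitesse: v(t) = -20·t^3 + 12·t^2 + 6·t. La dérivée de la vitesse donne l'accélération: a(t) = -60·t^2 + 24·t + 6. En utilisant a(t) = -60·t^2 + 24·t + 6 et en substituant t = 2, nous trouvons a = -186.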